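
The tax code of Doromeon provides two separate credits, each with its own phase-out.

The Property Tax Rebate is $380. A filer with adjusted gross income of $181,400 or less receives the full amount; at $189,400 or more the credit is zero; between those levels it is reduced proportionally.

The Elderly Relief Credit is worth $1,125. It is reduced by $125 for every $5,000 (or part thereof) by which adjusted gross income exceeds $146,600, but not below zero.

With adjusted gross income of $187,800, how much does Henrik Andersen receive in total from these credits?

Property Tax Rebate: $187,800 is $6,400 into a $8,000 phase-out range, leaving 1,600/8,000 of the credit: $380 × 1,600/8,000 = $76.
Elderly Relief Credit: income exceeds $146,600 by $41,200 → 9 increments × $125 = $1,125 ≥ base, so the credit is $0.
Total: $76 + $0 = $76.

$76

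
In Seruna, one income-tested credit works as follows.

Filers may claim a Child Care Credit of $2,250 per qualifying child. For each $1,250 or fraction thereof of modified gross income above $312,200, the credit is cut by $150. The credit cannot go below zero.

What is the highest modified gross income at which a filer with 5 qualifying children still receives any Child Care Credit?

Full credit = 5 × $2,250 = $11,250.
After 74 increments the reduction is 74 × $150 = $11,100, leaving $150; one more increment wipes it out. Increment 74 ends at excess 74 × $1,250 = $92,500, so the highest qualifying income is $312,200 + $92,500 = $404,700.

$404,700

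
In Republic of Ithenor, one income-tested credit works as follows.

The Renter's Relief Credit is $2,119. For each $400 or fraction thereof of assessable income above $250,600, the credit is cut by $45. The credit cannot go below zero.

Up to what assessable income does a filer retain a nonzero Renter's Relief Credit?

$269,400

After 47 increments the reduction is 47 × $45 = $2,115, leaving $4; one more increment wipes it out. Increment 47 ends at excess 47 × $400 = $18,800, so the highest qualifying income is $250,600 + $18,800 = $269,400.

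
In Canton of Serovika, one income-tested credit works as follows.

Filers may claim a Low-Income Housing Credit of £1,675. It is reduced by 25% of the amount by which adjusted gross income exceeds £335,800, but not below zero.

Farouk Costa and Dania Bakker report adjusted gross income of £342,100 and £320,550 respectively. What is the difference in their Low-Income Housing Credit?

Farouk (£342,100): Low-Income Housing Credit: 25% of the £6,300 excess over £335,800 is £1,575; credit = £1,675 − £1,575 = £100.
Dania (£320,550): Low-Income Housing Credit: £320,550 is at or below the £335,800 threshold, so the full £1,675 applies.
Difference: |£100 − £1,675| = £1,575.

£1,575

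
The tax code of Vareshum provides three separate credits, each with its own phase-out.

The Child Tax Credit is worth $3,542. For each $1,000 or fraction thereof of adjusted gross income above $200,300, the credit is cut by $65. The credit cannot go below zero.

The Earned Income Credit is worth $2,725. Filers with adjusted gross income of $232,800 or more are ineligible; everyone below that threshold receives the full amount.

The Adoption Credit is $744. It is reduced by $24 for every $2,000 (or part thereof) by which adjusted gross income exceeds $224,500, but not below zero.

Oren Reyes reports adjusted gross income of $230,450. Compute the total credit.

Child Tax Credit: income exceeds $200,300 by $30,150, which is 31 full-or-partial $1,000 increments; reduction = 31 × $65 = $2,015, leaving $1,527.
Earned Income Credit: $230,450 is below the $232,800 cutoff, so the full $2,725 applies.
Adoption Credit: income exceeds $224,500 by $5,950, which is 3 full-or-partial $2,000 increments; reduction = 3 × $24 = $72, leaving $672.
Total: $1,527 + $2,725 + $672 = $4,924.

$4,924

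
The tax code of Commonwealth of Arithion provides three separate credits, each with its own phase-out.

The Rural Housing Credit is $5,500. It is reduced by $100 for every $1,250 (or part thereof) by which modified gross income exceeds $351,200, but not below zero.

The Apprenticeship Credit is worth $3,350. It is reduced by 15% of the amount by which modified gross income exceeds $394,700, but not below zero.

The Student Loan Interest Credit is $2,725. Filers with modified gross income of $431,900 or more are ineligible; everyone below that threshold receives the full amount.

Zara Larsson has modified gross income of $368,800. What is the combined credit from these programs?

$10,075

Rural Housing Credit: income exceeds $351,200 by $17,600, which is 15 full-or-partial $1,250 increments; reduction = 15 × $100 = $1,500, leaving $4,000.
Apprenticeship Credit: $368,800 is at or below the $394,700 threshold, so the full $3,350 applies.
Student Loan Interest Credit: $368,800 is below the $431,900 cutoff, so the full $2,725 applies.
Total: $4,000 + $3,350 + $2,725 = $10,075.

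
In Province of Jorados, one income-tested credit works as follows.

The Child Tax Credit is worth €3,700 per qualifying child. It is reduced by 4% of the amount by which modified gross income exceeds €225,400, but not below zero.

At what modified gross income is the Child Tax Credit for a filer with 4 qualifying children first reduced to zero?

€595,400

Full credit = 4 × €3,700 = €14,800.
The credit falls by 4% of each euro above €225,400, so it reaches zero when the excess is €14,800 / 4% = €370,000: income = €225,400 + €370,000 = €595,400.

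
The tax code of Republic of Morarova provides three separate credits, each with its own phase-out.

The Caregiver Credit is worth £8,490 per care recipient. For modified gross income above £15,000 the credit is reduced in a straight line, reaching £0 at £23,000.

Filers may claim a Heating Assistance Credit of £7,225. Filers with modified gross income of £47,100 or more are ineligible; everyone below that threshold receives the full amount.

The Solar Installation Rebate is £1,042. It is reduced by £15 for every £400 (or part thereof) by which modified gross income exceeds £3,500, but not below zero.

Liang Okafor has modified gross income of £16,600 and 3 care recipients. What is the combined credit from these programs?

£28,148

Caregiver Credit: base = 3 × £8,490 = £25,470. £16,600 is £1,600 into a £8,000 phase-out range, leaving 6,400/8,000 of the credit: £25,470 × 6,400/8,000 = £20,376.
Heating Assistance Credit: £16,600 is below the £47,100 cutoff, so the full £7,225 applies.
Solar Installation Rebate: income exceeds £3,500 by £13,100, which is 33 full-or-partial £400 increments; reduction = 33 × £15 = £495, leaving £547.
Total: £20,376 + £7,225 + £547 = £28,148.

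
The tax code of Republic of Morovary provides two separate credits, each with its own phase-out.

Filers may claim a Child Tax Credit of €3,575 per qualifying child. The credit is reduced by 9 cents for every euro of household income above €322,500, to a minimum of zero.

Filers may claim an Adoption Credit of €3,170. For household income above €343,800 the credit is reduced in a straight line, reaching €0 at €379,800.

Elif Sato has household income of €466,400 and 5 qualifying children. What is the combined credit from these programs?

€4,924

Child Tax Credit: base = 5 × €3,575 = €17,875. 9% of the €143,900 excess over €322,500 is €12,951; credit = €17,875 − €12,951 = €4,924.
Adoption Credit: €466,400 is at or above €379,800, so the credit is €0.
Total: €4,924 + €0 = €4,924.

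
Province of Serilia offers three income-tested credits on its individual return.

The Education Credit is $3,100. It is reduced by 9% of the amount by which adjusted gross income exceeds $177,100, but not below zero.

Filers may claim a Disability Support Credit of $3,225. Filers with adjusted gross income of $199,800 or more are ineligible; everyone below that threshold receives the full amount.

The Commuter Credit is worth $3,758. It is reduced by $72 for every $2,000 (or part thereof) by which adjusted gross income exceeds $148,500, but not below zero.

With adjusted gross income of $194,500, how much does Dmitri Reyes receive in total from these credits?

Education Credit: 9% of the $17,400 excess over $177,100 is $1,566; credit = $3,100 − $1,566 = $1,534.
Disability Support Credit: $194,500 is below the $199,800 cutoff, so the full $3,225 applies.
Commuter Credit: income exceeds $148,500 by $46,000, which is 23 full-or-partial $2,000 increments; reduction = 23 × $72 = $1,656, leaving $2,102.
Total: $1,534 + $3,225 + $2,102 = $6,861.

$6,861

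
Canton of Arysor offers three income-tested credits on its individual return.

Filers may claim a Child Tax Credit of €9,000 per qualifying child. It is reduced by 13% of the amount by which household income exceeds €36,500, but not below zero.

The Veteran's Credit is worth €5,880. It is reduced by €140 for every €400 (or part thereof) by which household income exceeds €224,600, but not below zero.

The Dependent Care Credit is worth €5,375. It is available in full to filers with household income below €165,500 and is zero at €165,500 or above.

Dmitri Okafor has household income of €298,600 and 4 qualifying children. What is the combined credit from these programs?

Child Tax Credit: base = 4 × €9,000 = €36,000. 13% of the €262,100 excess over €36,500 is €34,073; credit = €36,000 − €34,073 = €1,927.
Veteran's Credit: income exceeds €224,600 by €74,000 → 185 increments × €140 = €25,900 ≥ base, so the credit is €0.
Dependent Care Credit: €298,600 meets or exceeds the €165,500 cutoff, so the credit is €0.
Total: €1,927 + €0 + €0 = €1,927.

€1,927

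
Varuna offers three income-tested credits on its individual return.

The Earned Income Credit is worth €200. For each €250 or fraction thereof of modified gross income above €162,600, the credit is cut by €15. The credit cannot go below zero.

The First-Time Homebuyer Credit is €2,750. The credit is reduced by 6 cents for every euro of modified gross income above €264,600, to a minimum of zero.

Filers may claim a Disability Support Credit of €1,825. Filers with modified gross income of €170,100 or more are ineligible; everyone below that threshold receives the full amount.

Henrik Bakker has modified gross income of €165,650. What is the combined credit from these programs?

€4,580

Earned Income Credit: income exceeds €162,600 by €3,050, which is 13 full-or-partial €250 increments; reduction = 13 × €15 = €195, leaving €5.
First-Time Homebuyer Credit: €165,650 is at or below the €264,600 threshold, so the full €2,750 applies.
Disability Support Credit: €165,650 is below the €170,100 cutoff, so the full €1,825 applies.
Total: €5 + €2,750 + €1,825 = €4,580.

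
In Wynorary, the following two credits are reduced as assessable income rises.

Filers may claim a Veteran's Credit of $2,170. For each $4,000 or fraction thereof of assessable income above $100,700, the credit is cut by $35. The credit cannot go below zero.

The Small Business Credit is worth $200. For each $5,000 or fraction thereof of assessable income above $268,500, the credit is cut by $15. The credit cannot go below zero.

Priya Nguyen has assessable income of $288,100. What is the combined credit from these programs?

Veteran's Credit: income exceeds $100,700 by $187,400, which is 47 full-or-partial $4,000 increments; reduction = 47 × $35 = $1,645, leaving $525.
Small Business Credit: income exceeds $268,500 by $19,600, which is 4 full-or-partial $5,000 increments; reduction = 4 × $15 = $60, leaving $140.
Total: $525 + $140 = $665.

$665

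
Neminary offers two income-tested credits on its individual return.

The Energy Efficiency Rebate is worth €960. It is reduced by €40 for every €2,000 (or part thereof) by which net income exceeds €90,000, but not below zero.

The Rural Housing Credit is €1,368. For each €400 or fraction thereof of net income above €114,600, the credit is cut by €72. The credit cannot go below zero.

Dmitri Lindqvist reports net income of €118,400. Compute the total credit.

€1,008

Energy Efficiency Rebate: income exceeds €90,000 by €28,400, which is 15 full-or-partial €2,000 increments; reduction = 15 × €40 = €600, leaving €360.
Rural Housing Credit: income exceeds €114,600 by €3,800, which is 10 full-or-partial €400 increments; reduction = 10 × €72 = €720, leaving €648.
Total: €360 + €648 = €1,008.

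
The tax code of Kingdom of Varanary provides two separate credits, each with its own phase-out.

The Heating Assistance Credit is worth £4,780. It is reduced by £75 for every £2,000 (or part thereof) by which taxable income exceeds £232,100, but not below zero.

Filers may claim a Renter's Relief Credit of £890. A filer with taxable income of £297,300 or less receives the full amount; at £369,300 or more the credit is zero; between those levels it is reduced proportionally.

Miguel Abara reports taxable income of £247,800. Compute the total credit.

Heating Assistance Credit: income exceeds £232,100 by £15,700, which is 8 full-or-partial £2,000 increments; reduction = 8 × £75 = £600, leaving £4,180.
Renter's Relief Credit: £247,800 is at or below the £297,300 threshold, so the full £890 applies.
Total: £4,180 + £890 = £5,070.

£5,070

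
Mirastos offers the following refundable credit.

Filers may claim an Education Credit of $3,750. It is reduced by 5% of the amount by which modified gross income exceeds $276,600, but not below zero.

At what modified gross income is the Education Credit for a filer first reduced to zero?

The credit falls by 5% of each dollar above $276,600, so it reaches zero when the excess is $3,750 / 5% = $75,000: income = $276,600 + $75,000 = $351,600.

$351,600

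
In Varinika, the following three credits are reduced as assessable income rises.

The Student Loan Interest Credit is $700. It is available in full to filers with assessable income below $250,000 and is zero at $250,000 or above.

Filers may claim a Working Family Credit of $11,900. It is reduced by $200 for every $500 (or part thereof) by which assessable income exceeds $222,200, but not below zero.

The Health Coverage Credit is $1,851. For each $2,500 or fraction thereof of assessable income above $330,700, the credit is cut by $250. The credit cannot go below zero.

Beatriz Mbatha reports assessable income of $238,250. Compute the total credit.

$7,851

Student Loan Interest Credit: $238,250 is below the $250,000 cutoff, so the full $700 applies.
Working Family Credit: income exceeds $222,200 by $16,050, which is 33 full-or-partial $500 increments; reduction = 33 × $200 = $6,600, leaving $5,300.
Health Coverage Credit: $238,250 is at or below the $330,700 threshold, so the full $1,851 applies.
Total: $700 + $5,300 + $1,851 = $7,851.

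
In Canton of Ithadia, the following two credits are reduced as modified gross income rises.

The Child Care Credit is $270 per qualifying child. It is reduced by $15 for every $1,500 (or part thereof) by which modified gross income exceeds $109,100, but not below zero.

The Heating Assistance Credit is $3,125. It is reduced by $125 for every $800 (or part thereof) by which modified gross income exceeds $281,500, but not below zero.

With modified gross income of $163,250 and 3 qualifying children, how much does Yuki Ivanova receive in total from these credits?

$3,380

Child Care Credit: base = 3 × $270 = $810. income exceeds $109,100 by $54,150, which is 37 full-or-partial $1,500 increments; reduction = 37 × $15 = $555, leaving $255.
Heating Assistance Credit: $163,250 is at or below the $281,500 threshold, so the full $3,125 applies.
Total: $255 + $3,125 = $3,380.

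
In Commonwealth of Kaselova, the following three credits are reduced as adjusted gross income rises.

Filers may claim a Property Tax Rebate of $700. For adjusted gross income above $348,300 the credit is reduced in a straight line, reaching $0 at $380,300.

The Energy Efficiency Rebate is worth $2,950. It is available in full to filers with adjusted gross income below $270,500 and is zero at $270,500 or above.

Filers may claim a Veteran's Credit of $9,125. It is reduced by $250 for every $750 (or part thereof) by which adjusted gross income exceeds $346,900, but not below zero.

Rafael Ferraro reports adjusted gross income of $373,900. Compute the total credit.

$265

Property Tax Rebate: $373,900 is $25,600 into a $32,000 phase-out range, leaving 6,400/32,000 of the credit: $700 × 6,400/32,000 = $140.
Energy Efficiency Rebate: $373,900 meets or exceeds the $270,500 cutoff, so the credit is $0.
Veteran's Credit: income exceeds $346,900 by $27,000, which is 36 full-or-partial $750 increments; reduction = 36 × $250 = $9,000, leaving $125.
Total: $140 + $0 + $125 = $265.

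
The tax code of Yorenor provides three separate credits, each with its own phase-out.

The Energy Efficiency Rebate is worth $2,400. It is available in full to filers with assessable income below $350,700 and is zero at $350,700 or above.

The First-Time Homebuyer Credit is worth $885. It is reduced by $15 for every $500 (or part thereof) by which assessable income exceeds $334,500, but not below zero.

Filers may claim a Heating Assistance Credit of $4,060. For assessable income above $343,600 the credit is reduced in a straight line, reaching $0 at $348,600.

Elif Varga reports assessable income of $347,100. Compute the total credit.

$4,113

Energy Efficiency Rebate: $347,100 is below the $350,700 cutoff, so the full $2,400 applies.
First-Time Homebuyer Credit: income exceeds $334,500 by $12,600, which is 26 full-or-partial $500 increments; reduction = 26 × $15 = $390, leaving $495.
Heating Assistance Credit: $347,100 is $3,500 into a $5,000 phase-out range, leaving 1,500/5,000 of the credit: $4,060 × 1,500/5,000 = $1,218.
Total: $2,400 + $495 + $1,218 = $4,113.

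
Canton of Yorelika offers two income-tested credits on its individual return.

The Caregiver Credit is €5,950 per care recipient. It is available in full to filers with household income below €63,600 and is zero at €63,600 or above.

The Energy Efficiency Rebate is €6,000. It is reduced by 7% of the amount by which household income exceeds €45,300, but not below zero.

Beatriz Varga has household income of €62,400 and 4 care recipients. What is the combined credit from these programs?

Caregiver Credit: base = 4 × €5,950 = €23,800. €62,400 is below the €63,600 cutoff, so the full €23,800 applies.
Energy Efficiency Rebate: 7% of the €17,100 excess over €45,300 is €1,197; credit = €6,000 − €1,197 = €4,803.
Total: €23,800 + €4,803 = €28,603.

€28,603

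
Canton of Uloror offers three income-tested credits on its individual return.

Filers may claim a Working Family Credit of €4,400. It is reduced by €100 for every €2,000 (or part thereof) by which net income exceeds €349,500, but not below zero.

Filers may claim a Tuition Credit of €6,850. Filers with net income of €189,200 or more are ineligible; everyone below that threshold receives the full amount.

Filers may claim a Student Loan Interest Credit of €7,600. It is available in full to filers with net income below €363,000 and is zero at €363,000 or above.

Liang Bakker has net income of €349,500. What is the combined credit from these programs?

Working Family Credit: €349,500 is at or below the €349,500 threshold, so the full €4,400 applies.
Tuition Credit: €349,500 meets or exceeds the €189,200 cutoff, so the credit is €0.
Student Loan Interest Credit: €349,500 is below the €363,000 cutoff, so the full €7,600 applies.
Total: €4,400 + €0 + €7,600 = €12,000.

€12,000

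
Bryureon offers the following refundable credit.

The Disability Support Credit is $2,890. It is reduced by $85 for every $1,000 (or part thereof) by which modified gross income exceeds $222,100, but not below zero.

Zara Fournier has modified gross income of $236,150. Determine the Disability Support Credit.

$1,615

Disability Support Credit: income exceeds $222,100 by $14,050, which is 15 full-or-partial $1,000 increments; reduction = 15 × $85 = $1,275, leaving $1,615.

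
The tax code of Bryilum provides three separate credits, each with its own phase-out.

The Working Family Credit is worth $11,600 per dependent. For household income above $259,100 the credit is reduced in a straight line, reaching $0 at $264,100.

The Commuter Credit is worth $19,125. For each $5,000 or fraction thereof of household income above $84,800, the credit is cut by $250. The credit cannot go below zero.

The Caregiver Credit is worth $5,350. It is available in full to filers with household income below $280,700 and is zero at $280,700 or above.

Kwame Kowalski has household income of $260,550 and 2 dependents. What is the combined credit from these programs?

Working Family Credit: base = 2 × $11,600 = $23,200. $260,550 is $1,450 into a $5,000 phase-out range, leaving 3,550/5,000 of the credit: $23,200 × 3,550/5,000 = $16,472.
Commuter Credit: income exceeds $84,800 by $175,750, which is 36 full-or-partial $5,000 increments; reduction = 36 × $250 = $9,000, leaving $10,125.
Caregiver Credit: $260,550 is below the $280,700 cutoff, so the full $5,350 applies.
Total: $16,472 + $10,125 + $5,350 = $31,947.

$31,947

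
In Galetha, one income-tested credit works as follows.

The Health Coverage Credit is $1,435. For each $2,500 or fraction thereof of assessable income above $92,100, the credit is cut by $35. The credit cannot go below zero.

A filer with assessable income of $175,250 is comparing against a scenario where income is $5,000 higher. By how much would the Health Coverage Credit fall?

$70

At $175,250 — income exceeds $92,100 by $83,150, which is 34 full-or-partial $2,500 increments; reduction = 34 × $35 = $1,190, leaving $245.
At $180,250 — income exceeds $92,100 by $88,150, which is 36 full-or-partial $2,500 increments; reduction = 36 × $35 = $1,260, leaving $175.
Lost: $245 − $175 = $70.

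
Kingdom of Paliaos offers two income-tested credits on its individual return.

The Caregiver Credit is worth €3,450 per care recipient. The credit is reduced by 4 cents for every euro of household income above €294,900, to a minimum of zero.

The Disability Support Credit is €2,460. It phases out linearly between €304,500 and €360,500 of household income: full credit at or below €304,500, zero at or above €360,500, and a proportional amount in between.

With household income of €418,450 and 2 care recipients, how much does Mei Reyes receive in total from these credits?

€1,958

Caregiver Credit: base = 2 × €3,450 = €6,900. 4% of the €123,550 excess over €294,900 is €4,942; credit = €6,900 − €4,942 = €1,958.
Disability Support Credit: €418,450 is at or above €360,500, so the credit is €0.
Total: €1,958 + €0 = €1,958.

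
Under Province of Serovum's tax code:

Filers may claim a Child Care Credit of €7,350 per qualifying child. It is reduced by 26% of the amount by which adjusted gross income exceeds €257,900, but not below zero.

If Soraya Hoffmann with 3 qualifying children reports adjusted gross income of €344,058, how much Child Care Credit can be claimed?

Child Care Credit: base = 3 × €7,350 = €22,050. 26% of the €86,158 excess over €257,900 is €22,401.08 ≥ base, so the credit is €0.

€0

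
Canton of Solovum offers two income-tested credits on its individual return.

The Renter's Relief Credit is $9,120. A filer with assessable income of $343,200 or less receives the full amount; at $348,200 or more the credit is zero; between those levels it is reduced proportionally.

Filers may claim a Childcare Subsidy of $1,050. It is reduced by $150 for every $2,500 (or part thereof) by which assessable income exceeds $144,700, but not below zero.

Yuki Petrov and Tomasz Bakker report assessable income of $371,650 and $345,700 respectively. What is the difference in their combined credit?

Yuki ($371,650): Renter's Relief Credit: $371,650 is at or above $348,200, so the credit is $0. Childcare Subsidy: income exceeds $144,700 by $226,950 → 91 increments × $150 = $13,650 ≥ base, so the credit is $0. total $0 + $0 = $0
Tomasz ($345,700): Renter's Relief Credit: $345,700 is $2,500 into a $5,000 phase-out range, leaving 2,500/5,000 of the credit: $9,120 × 2,500/5,000 = $4,560. Childcare Subsidy: income exceeds $144,700 by $201,000 → 81 increments × $150 = $12,150 ≥ base, so the credit is $0. total $4,560 + $0 = $4,560
Difference: |$0 − $4,560| = $4,560.

$4,560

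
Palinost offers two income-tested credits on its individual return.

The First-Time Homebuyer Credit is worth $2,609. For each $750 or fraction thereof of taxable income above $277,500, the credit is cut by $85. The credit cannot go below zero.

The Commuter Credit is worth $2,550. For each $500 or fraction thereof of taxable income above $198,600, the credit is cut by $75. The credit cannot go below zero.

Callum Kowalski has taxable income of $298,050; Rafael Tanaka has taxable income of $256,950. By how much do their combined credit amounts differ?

$2,380

Callum ($298,050): First-Time Homebuyer Credit: income exceeds $277,500 by $20,550, which is 28 full-or-partial $750 increments; reduction = 28 × $85 = $2,380, leaving $229. Commuter Credit: income exceeds $198,600 by $99,450 → 199 increments × $75 = $14,925 ≥ base, so the credit is $0. total $229 + $0 = $229
Rafael ($256,950): First-Time Homebuyer Credit: $256,950 is at or below the $277,500 threshold, so the full $2,609 applies. Commuter Credit: income exceeds $198,600 by $58,350 → 117 increments × $75 = $8,775 ≥ base, so the credit is $0. total $2,609 + $0 = $2,609
Difference: |$229 − $2,609| = $2,380.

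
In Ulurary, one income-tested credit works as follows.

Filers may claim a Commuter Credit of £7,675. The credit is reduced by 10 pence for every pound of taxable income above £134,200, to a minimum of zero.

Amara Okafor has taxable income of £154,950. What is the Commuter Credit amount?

Commuter Credit: 10% of the £20,750 excess over £134,200 is £2,075; credit = £7,675 − £2,075 = £5,600.

£5,600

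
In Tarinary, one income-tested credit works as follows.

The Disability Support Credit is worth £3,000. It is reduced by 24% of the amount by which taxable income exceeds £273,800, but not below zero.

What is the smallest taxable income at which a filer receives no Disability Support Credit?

£286,300

The credit falls by 24% of each pound above £273,800, so it reaches zero when the excess is £3,000 / 24% = £12,500: income = £273,800 + £12,500 = £286,300.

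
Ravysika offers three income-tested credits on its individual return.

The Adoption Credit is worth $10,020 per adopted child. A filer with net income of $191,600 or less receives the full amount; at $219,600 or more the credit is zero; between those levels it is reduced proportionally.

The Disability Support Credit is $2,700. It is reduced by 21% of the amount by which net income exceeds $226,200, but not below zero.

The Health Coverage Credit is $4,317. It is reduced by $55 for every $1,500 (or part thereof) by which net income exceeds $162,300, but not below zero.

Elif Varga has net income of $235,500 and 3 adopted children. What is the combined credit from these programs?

Adoption Credit: base = 3 × $10,020 = $30,060. $235,500 is at or above $219,600, so the credit is $0.
Disability Support Credit: 21% of the $9,300 excess over $226,200 is $1,953; credit = $2,700 − $1,953 = $747.
Health Coverage Credit: income exceeds $162,300 by $73,200, which is 49 full-or-partial $1,500 increments; reduction = 49 × $55 = $2,695, leaving $1,622.
Total: $0 + $747 + $1,622 = $2,369.

$2,369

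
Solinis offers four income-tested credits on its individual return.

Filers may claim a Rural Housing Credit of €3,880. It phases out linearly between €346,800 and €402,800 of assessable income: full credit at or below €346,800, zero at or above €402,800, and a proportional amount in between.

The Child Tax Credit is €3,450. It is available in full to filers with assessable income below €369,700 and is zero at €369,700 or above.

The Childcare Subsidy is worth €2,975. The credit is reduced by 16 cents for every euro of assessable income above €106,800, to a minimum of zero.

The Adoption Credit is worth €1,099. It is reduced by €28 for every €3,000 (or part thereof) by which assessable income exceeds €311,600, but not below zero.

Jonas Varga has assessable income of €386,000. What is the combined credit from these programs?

€1,563

Rural Housing Credit: €386,000 is €39,200 into a €56,000 phase-out range, leaving 16,800/56,000 of the credit: €3,880 × 16,800/56,000 = €1,164.
Child Tax Credit: €386,000 meets or exceeds the €369,700 cutoff, so the credit is €0.
Childcare Subsidy: 16% of the €279,200 excess over €106,800 is €44,672 ≥ base, so the credit is €0.
Adoption Credit: income exceeds €311,600 by €74,400, which is 25 full-or-partial €3,000 increments; reduction = 25 × €28 = €700, leaving €399.
Total: €1,164 + €0 + €0 + €399 = €1,563.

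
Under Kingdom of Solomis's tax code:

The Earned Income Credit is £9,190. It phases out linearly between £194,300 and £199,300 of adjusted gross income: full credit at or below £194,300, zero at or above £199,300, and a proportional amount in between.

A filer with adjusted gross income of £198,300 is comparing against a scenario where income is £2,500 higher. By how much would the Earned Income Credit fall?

At £198,300 — £198,300 is £4,000 into a £5,000 phase-out range, leaving 1,000/5,000 of the credit: £9,190 × 1,000/5,000 = £1,838.
At £200,800 — £200,800 is at or above £199,300, so the credit is £0.
Lost: £1,838 − £0 = £1,838.

£1,838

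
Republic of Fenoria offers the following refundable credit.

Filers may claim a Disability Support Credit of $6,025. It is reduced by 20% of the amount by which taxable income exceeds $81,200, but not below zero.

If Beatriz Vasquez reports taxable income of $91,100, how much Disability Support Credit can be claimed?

Disability Support Credit: 20% of the $9,900 excess over $81,200 is $1,980; credit = $6,025 − $1,980 = $4,045.

$4,045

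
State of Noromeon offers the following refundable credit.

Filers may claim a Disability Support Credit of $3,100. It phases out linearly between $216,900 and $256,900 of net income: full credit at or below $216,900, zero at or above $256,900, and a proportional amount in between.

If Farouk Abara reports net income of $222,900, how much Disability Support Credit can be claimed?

Disability Support Credit: $222,900 is $6,000 into a $40,000 phase-out range, leaving 34,000/40,000 of the credit: $3,100 × 34,000/40,000 = $2,635.

$2,635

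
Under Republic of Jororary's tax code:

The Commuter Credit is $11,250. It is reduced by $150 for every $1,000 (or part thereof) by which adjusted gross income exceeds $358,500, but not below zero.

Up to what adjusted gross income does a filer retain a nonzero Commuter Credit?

After 74 increments the reduction is 74 × $150 = $11,100, leaving $150; one more increment wipes it out. Increment 74 ends at excess 74 × $1,000 = $74,000, so the highest qualifying income is $358,500 + $74,000 = $432,500.

$432,500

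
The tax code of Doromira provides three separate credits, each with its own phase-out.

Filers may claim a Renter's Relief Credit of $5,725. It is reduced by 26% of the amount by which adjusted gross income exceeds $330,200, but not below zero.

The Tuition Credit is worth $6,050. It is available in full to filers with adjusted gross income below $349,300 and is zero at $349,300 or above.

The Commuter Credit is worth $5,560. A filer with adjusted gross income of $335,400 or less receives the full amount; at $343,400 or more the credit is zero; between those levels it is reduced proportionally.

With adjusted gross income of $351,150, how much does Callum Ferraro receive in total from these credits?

$278

Renter's Relief Credit: 26% of the $20,950 excess over $330,200 is $5,447; credit = $5,725 − $5,447 = $278.
Tuition Credit: $351,150 meets or exceeds the $349,300 cutoff, so the credit is $0.
Commuter Credit: $351,150 is at or above $343,400, so the credit is $0.
Total: $278 + $0 + $0 = $278.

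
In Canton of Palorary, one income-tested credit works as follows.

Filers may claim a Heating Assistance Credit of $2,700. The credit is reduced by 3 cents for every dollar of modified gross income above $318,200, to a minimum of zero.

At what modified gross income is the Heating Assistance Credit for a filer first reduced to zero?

$408,200

The credit falls by 3% of each dollar above $318,200, so it reaches zero when the excess is $2,700 / 3% = $90,000: income = $318,200 + $90,000 = $408,200.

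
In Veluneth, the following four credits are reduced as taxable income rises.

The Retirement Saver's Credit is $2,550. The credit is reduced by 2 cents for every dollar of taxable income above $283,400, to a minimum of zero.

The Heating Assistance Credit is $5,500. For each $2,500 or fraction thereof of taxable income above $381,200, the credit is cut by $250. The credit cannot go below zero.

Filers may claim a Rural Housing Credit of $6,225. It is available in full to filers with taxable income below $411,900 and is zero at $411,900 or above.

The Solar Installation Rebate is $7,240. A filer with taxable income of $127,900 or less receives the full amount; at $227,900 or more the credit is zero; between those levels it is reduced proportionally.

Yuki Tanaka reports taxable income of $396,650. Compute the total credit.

$10,260

Retirement Saver's Credit: 2% of the $113,250 excess over $283,400 is $2,265; credit = $2,550 − $2,265 = $285.
Heating Assistance Credit: income exceeds $381,200 by $15,450, which is 7 full-or-partial $2,500 increments; reduction = 7 × $250 = $1,750, leaving $3,750.
Rural Housing Credit: $396,650 is below the $411,900 cutoff, so the full $6,225 applies.
Solar Installation Rebate: $396,650 is at or above $227,900, so the credit is $0.
Total: $285 + $3,750 + $6,225 + $0 = $10,260.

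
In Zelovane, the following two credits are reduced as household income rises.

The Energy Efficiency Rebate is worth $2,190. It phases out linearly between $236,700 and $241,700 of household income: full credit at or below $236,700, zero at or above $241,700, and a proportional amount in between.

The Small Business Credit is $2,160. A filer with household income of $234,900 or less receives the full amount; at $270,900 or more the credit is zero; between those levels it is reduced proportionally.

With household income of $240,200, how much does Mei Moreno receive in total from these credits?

$2,499

Energy Efficiency Rebate: $240,200 is $3,500 into a $5,000 phase-out range, leaving 1,500/5,000 of the credit: $2,190 × 1,500/5,000 = $657.
Small Business Credit: $240,200 is $5,300 into a $36,000 phase-out range, leaving 30,700/36,000 of the credit: $2,160 × 30,700/36,000 = $1,842.
Total: $657 + $1,842 = $2,499.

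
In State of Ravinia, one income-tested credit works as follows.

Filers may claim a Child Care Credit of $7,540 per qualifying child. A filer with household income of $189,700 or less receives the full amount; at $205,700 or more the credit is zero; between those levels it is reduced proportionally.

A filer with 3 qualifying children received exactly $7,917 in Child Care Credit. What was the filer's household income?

Full credit = 3 × $7,540 = $22,620.
$7,917 is 7,917/22,620 of the full $22,620, so 14,703/22,620 of the $16,000 range has been used: income = $189,700 + $16,000 × 14,703/22,620 = $200,100.

$200,100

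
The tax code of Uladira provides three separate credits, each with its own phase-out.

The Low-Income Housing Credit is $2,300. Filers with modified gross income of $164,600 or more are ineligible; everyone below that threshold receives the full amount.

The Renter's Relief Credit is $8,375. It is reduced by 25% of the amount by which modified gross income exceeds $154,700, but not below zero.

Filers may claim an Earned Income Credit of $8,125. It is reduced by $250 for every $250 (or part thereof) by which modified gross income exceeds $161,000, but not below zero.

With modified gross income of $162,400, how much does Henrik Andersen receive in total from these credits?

$15,375

Low-Income Housing Credit: $162,400 is below the $164,600 cutoff, so the full $2,300 applies.
Renter's Relief Credit: 25% of the $7,700 excess over $154,700 is $1,925; credit = $8,375 − $1,925 = $6,450.
Earned Income Credit: income exceeds $161,000 by $1,400, which is 6 full-or-partial $250 increments; reduction = 6 × $250 = $1,500, leaving $6,625.
Total: $2,300 + $6,450 + $6,625 = $15,375.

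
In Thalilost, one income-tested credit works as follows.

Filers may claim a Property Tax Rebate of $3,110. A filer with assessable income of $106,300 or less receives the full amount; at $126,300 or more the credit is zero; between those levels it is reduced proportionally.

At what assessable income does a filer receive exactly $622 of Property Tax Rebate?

$122,300

$622 is 622/3,110 of the full $3,110, so 2,488/3,110 of the $20,000 range has been used: income = $106,300 + $20,000 × 2,488/3,110 = $122,300.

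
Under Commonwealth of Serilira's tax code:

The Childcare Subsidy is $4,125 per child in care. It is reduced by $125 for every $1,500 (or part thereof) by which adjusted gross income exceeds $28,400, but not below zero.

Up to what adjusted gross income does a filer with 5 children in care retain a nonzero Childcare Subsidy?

Full credit = 5 × $4,125 = $20,625.
After 164 increments the reduction is 164 × $125 = $20,500, leaving $125; one more increment wipes it out. Increment 164 ends at excess 164 × $1,500 = $246,000, so the highest qualifying income is $28,400 + $246,000 = $274,400.

$274,400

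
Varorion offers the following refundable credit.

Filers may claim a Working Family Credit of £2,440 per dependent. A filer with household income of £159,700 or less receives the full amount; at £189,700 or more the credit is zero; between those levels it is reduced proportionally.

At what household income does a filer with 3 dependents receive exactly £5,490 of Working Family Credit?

£167,200

Full credit = 3 × £2,440 = £7,320.
£5,490 is 5,490/7,320 of the full £7,320, so 1,830/7,320 of the £30,000 range has been used: income = £159,700 + £30,000 × 1,830/7,320 = £167,200.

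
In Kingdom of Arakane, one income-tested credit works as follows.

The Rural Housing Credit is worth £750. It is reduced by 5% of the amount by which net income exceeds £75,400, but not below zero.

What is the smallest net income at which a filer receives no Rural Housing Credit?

The credit falls by 5% of each pound above £75,400, so it reaches zero when the excess is £750 / 5% = £15,000: income = £75,400 + £15,000 = £90,400.

£90,400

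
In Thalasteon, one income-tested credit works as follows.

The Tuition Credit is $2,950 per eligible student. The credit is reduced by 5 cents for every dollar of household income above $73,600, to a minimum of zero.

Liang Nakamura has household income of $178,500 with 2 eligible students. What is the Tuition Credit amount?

Tuition Credit: base = 2 × $2,950 = $5,900. 5% of the $104,900 excess over $73,600 is $5,245; credit = $5,900 − $5,245 = $655.

$655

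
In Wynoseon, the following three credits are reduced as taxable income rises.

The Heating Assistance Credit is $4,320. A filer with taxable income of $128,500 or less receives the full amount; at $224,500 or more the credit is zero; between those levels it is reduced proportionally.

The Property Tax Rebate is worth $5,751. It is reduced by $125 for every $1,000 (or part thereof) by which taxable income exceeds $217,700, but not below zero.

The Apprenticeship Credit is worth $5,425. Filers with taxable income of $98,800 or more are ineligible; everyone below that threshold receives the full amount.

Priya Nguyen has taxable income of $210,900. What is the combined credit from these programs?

$6,363

Heating Assistance Credit: $210,900 is $82,400 into a $96,000 phase-out range, leaving 13,600/96,000 of the credit: $4,320 × 13,600/96,000 = $612.
Property Tax Rebate: $210,900 is at or below the $217,700 threshold, so the full $5,751 applies.
Apprenticeship Credit: $210,900 meets or exceeds the $98,800 cutoff, so the credit is $0.
Total: $612 + $5,751 + $0 = $6,363.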